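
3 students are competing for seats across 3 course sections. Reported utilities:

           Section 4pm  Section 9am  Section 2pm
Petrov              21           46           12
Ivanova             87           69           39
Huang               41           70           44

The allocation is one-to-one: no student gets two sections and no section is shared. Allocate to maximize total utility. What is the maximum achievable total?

Treat this as an assignment problem: match each student to one section.
Optimal: Petrov→Section 9am (46 points), Ivanova→Section 4pm (87 points), Huang→Section 2pm (44 points) — total 46+87+44 = 177 points.
Column-greedy (each section in turn goes to its best remaining student) gives 169 points, worse by 8.
Next-best assignment: Petrov→Section 2pm, Ivanova→Section 4pm, Huang→Section 9am = 169 points.

Maximum total: 177 points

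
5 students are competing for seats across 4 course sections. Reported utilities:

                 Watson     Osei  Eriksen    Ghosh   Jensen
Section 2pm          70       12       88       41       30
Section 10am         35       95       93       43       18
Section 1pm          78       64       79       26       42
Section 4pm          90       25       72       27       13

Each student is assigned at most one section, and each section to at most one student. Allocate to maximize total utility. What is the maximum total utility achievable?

Treat this as an assignment problem: match each student to one section.
Optimal: Eriksen→Section 2pm (88 points), Osei→Section 10am (95 points), Jensen→Section 1pm (42 points), Watson→Section 4pm (90 points) — total 88+95+42+90 = 315 points.
Column-greedy (each section in turn goes to its best remaining student) gives 288 points, worse by 27.
Next-best assignment: Ghosh→Section 2pm, Osei→Section 10am, Eriksen→Section 1pm, Watson→Section 4pm = 305 points.
Checked against all permutations: 315 points is optimal.

Maximum total: 315 points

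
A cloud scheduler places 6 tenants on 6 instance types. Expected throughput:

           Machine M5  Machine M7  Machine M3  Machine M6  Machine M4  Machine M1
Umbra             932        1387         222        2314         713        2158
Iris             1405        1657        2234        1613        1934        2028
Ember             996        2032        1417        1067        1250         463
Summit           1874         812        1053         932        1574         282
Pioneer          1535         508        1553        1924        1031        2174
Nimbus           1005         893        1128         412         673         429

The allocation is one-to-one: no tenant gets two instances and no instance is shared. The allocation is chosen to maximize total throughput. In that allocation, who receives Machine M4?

Optimal: Umbra→Machine M6 (2314 ops/s), Iris→Machine M4 (1934 ops/s), Ember→Machine M7 (2032 ops/s), Summit→Machine M5 (1874 ops/s), Pioneer→Machine M1 (2174 ops/s), Nimbus→Machine M3 (1128 ops/s) — total 2314+1934+2032+1874+2174+1128 = 11456 ops/s.
Max-entry greedy (repeatedly take the single best remaining cell) gives 11301 ops/s, worse by 155.
Next-best assignment: Umbra→Machine M6, Iris→Machine M3, Ember→Machine M7, Summit→Machine M4, Pioneer→Machine M1, Nimbus→Machine M5 = 11333 ops/s.
Iris's own top instance is Machine M3 (2234 ops/s), but forcing Iris→Machine M3 and reassigning the rest optimally gives only 11333 ops/s — worse by 123.

Iris receives Machine M4.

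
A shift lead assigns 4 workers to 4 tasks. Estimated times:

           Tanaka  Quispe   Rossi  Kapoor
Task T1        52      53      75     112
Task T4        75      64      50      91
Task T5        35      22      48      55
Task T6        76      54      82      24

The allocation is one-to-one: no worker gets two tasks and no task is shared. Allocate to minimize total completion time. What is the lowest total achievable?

Min total: 148 min

Optimal: Tanaka→Task T1 (52 min), Quispe→Task T5 (22 min), Rossi→Task T4 (50 min), Kapoor→Task T6 (24 min) — total 52+22+50+24 = 148 min.
Row-greedy (each worker in turn takes its cheapest remaining task) gives 162 min, worse by 14.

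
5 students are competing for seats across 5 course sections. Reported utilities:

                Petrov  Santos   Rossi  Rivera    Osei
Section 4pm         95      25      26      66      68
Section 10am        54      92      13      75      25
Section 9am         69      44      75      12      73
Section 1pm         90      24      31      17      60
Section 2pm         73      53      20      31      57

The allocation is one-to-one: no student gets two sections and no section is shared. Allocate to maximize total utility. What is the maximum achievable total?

This is a one-to-one assignment (maximum-weight bipartite matching).
Optimal: Petrov→Section 1pm (90 points), Santos→Section 10am (92 points), Rossi→Section 9am (75 points), Rivera→Section 4pm (66 points), Osei→Section 2pm (57 points) — total 90+92+75+66+57 = 380 points.
Max-entry greedy (repeatedly take the single best remaining cell) gives 353 points, worse by 27.
Next-best assignment: Petrov→Section 2pm, Santos→Section 10am, Rossi→Section 9am, Rivera→Section 4pm, Osei→Section 1pm = 366 points.
Swapping Santos↔Rivera (Santos→Section 4pm 25 points, Rivera→Section 10am 75 points) loses 58.

Maximum total: 380 points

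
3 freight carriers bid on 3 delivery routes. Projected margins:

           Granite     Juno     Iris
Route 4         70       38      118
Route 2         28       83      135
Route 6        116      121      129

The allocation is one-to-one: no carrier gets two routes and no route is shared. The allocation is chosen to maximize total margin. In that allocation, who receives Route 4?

Granite receives Route 4.

This is a one-to-one assignment (maximum-weight bipartite matching).
Optimal: Granite→Route 4 ($70k), Juno→Route 6 ($121k), Iris→Route 2 ($135k) — total 70+121+135 = $326k.
Next-best assignment: Granite→Route 6, Juno→Route 2, Iris→Route 4 = $317k.
Swapping Juno↔Granite (Juno→Route 4 $38k, Granite→Route 6 $116k) loses 37.
Checked against all permutations: $326k is optimal.
Granite's own top route is Route 6 ($116k), but forcing Granite→Route 6 and reassigning the rest optimally gives only $317k — worse by 9.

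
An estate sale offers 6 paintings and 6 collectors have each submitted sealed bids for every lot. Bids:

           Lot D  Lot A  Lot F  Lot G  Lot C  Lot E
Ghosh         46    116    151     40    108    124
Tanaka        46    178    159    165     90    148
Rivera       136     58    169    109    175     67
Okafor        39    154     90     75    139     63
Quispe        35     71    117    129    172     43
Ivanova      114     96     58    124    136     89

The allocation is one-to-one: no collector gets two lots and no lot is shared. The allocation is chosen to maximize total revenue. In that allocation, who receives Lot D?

Optimal: Ghosh→Lot E ($124), Tanaka→Lot G ($165), Rivera→Lot F ($169), Okafor→Lot A ($154), Quispe→Lot C ($172), Ivanova→Lot D ($114) — total 124+165+169+154+172+114 = $898.
Ivanova's own top lot is Lot C ($136), but forcing Ivanova→Lot C and reassigning the rest optimally gives only $854 — worse by 44.

Ivanova receives Lot D.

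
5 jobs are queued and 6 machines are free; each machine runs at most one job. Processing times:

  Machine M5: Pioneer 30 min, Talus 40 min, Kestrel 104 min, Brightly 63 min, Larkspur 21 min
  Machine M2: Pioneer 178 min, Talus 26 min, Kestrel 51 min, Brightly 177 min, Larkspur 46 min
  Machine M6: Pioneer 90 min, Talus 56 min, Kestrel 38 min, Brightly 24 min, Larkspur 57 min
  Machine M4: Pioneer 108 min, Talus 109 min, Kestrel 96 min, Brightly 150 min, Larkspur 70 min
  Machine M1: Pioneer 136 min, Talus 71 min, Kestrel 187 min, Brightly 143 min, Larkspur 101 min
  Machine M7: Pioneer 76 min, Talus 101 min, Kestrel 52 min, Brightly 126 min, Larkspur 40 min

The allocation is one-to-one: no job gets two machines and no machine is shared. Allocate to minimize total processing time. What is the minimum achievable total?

Treat this as an assignment problem: match each job to one machine.
Optimal: Pioneer→Machine M5 (30 min), Talus→Machine M2 (26 min), Kestrel→Machine M7 (52 min), Brightly→Machine M6 (24 min), Larkspur→Machine M4 (70 min) — total 30+26+52+24+70 = 202 min.
Min-entry greedy (repeatedly take the single cheapest remaining cell) gives 231 min, worse by 29.

Min total: 202 min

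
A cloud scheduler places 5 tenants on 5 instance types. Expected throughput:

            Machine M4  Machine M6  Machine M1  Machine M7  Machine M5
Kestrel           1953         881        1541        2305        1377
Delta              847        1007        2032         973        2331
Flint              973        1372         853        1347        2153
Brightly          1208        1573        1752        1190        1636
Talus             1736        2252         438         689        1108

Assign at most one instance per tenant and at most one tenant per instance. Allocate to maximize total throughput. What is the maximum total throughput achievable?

Optimal: Kestrel→Machine M7 (2305 ops/s), Delta→Machine M1 (2032 ops/s), Flint→Machine M5 (2153 ops/s), Brightly→Machine M4 (1208 ops/s), Talus→Machine M6 (2252 ops/s) — total 2305+2032+2153+1208+2252 = 9950 ops/s.
Row-greedy (each tenant in turn takes its best remaining instance) gives 9496 ops/s, worse by 454.
Swapping Talus↔Flint (Talus→Machine M5 1108 ops/s, Flint→Machine M6 1372 ops/s) loses 1925.
Every other assignment is strictly worse.

Maximum total: 9950 ops/s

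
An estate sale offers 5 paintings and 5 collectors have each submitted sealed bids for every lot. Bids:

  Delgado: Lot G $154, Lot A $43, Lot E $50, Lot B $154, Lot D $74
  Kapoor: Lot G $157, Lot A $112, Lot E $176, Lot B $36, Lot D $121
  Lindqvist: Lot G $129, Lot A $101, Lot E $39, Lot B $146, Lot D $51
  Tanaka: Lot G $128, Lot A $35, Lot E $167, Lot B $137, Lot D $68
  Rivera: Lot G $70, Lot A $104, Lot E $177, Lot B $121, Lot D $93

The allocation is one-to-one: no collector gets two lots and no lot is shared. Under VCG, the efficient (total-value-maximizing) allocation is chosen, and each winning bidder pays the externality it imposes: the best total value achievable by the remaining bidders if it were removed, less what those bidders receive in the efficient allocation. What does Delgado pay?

Efficient allocation: Delgado→Lot G ($154), Kapoor→Lot D ($121), Lindqvist→Lot B ($146), Tanaka→Lot E ($167), Rivera→Lot A ($104); total welfare W = $692.
Delgado receives Lot G at value $154, so the others get W − 154 = $538.
Without Delgado: best allocation of the remaining 4 bidders over all 5 lots is Kapoor→Lot G ($157), Lindqvist→Lot B ($146), Tanaka→Lot E ($167), Rivera→Lot A ($104), total $574.
VCG payment = (others' best without Delgado) − (others' welfare with Delgado) = 574 − 538 = $36.

Delgado pays $36.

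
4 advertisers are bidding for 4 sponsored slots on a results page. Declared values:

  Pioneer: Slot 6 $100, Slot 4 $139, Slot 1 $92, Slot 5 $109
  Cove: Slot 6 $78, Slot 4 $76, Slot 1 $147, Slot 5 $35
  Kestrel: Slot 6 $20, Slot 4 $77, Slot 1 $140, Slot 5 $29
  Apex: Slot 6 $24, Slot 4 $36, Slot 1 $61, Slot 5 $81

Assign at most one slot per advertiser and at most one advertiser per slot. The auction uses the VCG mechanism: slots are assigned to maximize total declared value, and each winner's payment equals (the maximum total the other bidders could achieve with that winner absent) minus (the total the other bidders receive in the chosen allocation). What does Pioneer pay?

Pioneer pays $6.

Efficient allocation: Pioneer→Slot 4 ($139), Cove→Slot 6 ($78), Kestrel→Slot 1 ($140), Apex→Slot 5 ($81); total welfare W = $438.
Pioneer receives Slot 4 at value $139, so the others get W − 139 = $299.
Without Pioneer: best allocation of the remaining 3 bidders over all 4 slots is Cove→Slot 1 ($147), Kestrel→Slot 4 ($77), Apex→Slot 5 ($81), total $305.
VCG payment = (others' best without Pioneer) − (others' welfare with Pioneer) = 305 − 299 = $6.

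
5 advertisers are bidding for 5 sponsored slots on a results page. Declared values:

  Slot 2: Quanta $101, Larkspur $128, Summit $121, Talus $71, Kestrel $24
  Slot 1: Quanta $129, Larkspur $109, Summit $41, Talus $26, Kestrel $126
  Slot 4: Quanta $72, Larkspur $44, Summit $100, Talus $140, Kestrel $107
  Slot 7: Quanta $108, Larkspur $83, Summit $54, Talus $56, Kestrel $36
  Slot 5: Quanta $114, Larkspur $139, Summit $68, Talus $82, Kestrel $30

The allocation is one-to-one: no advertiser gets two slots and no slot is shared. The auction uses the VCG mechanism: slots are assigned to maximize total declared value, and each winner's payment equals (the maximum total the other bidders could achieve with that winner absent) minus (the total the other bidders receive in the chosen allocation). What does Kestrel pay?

Efficient allocation: Quanta→Slot 7 ($108), Larkspur→Slot 5 ($139), Summit→Slot 2 ($121), Talus→Slot 4 ($140), Kestrel→Slot 1 ($126); total welfare W = $634.
Kestrel receives Slot 1 at value $126, so the others get W − 126 = $508.
Without Kestrel: best allocation of the remaining 4 bidders over all 5 slots is Quanta→Slot 1 ($129), Larkspur→Slot 5 ($139), Summit→Slot 2 ($121), Talus→Slot 4 ($140), total $529.
VCG payment = (others' best without Kestrel) − (others' welfare with Kestrel) = 529 − 508 = $21.

Kestrel pays $21.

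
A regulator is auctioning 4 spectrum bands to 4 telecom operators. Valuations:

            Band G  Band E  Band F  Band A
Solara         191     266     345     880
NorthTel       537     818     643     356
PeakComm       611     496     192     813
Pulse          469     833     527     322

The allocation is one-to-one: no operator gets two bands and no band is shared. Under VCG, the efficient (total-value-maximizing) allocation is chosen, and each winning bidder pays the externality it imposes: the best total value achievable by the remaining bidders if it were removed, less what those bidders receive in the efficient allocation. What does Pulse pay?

Efficient allocation: Solara→Band A ($880M), NorthTel→Band F ($643M), PeakComm→Band G ($611M), Pulse→Band E ($833M); total welfare W = $2967M.
Pulse receives Band E at value $833M, so the others get W − 833 = $2134M.
Without Pulse: best allocation of the remaining 3 bidders over all 4 bands is Solara→Band A ($880M), NorthTel→Band E ($818M), PeakComm→Band G ($611M), total $2309M.
VCG payment = (others' best without Pulse) − (others' welfare with Pulse) = 2309 − 2134 = $175M.

Pulse pays $175M.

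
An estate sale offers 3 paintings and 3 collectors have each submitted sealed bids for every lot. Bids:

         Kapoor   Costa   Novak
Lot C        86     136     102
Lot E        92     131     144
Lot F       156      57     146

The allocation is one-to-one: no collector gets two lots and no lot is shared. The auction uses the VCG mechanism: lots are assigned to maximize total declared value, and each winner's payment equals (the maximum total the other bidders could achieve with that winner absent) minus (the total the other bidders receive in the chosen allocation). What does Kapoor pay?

Efficient allocation: Kapoor→Lot F ($156), Costa→Lot C ($136), Novak→Lot E ($144); total welfare W = $436.
Kapoor receives Lot F at value $156, so the others get W − 156 = $280.
Without Kapoor: best allocation of the remaining 2 bidders over all 3 lots is Costa→Lot C ($136), Novak→Lot F ($146), total $282.
VCG payment = (others' best without Kapoor) − (others' welfare with Kapoor) = 282 − 280 = $2.

Kapoor pays $2.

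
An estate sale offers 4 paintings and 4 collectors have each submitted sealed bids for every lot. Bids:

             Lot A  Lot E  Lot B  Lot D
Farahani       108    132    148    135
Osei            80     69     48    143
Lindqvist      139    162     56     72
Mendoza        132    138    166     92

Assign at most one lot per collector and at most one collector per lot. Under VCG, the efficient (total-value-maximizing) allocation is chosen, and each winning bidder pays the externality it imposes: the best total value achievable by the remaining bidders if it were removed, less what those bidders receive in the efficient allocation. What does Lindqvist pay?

Lindqvist pays $18.

Efficient allocation: Farahani→Lot B ($148), Osei→Lot D ($143), Lindqvist→Lot E ($162), Mendoza→Lot A ($132); total welfare W = $585.
Lindqvist receives Lot E at value $162, so the others get W − 162 = $423.
Without Lindqvist: best allocation of the remaining 3 bidders over all 4 lots is Farahani→Lot E ($132), Osei→Lot D ($143), Mendoza→Lot B ($166), total $441.
VCG payment = (others' best without Lindqvist) − (others' welfare with Lindqvist) = 441 − 423 = $18.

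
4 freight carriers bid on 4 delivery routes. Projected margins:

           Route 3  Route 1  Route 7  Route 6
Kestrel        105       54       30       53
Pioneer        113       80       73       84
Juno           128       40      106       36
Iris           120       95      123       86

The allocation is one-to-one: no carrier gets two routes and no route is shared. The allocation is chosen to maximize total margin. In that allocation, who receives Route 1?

Optimal: Kestrel→Route 3 ($105k), Pioneer→Route 6 ($84k), Juno→Route 7 ($106k), Iris→Route 1 ($95k) — total 105+84+106+95 = $390k.
Column-greedy (each route in turn goes to its best remaining carrier) gives $349k, worse by 41.
Swapping Kestrel↔Pioneer (Kestrel→Route 6 $53k, Pioneer→Route 3 $113k) loses 23.
Every other assignment is strictly worse.
Iris's own top route is Route 7 ($123k), but forcing Iris→Route 7 and reassigning the rest optimally gives only $389k — worse by 1.

Iris receives Route 1.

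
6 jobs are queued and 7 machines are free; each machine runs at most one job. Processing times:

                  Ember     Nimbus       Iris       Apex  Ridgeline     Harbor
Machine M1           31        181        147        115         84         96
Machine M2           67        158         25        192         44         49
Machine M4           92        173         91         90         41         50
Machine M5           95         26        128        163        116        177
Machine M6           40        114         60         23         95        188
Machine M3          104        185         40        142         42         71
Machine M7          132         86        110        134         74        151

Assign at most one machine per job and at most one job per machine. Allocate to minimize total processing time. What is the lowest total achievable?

Minimum total: 197 min

Optimal: Ember→Machine M1 (31 min), Nimbus→Machine M5 (26 min), Iris→Machine M2 (25 min), Apex→Machine M6 (23 min), Ridgeline→Machine M3 (42 min), Harbor→Machine M4 (50 min) — total 31+26+25+23+42+50 = 197 min.
Next-best assignment: Ember→Machine M1, Nimbus→Machine M5, Iris→Machine M3, Apex→Machine M6, Ridgeline→Machine M4, Harbor→Machine M2 = 210 min.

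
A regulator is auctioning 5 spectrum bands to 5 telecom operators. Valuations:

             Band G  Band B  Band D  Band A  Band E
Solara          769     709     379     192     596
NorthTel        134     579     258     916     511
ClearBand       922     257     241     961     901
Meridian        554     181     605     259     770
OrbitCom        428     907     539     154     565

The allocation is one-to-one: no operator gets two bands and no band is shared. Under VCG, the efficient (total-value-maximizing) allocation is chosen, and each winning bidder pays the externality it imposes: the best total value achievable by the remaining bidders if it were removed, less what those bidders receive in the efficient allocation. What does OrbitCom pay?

OrbitCom pays $126M.

Efficient allocation: Solara→Band G ($769M), NorthTel→Band A ($916M), ClearBand→Band E ($901M), Meridian→Band D ($605M), OrbitCom→Band B ($907M); total welfare W = $4098M.
OrbitCom receives Band B at value $907M, so the others get W − 907 = $3191M.
Without OrbitCom: best allocation of the remaining 4 bidders over all 5 bands is Solara→Band B ($709M), NorthTel→Band A ($916M), ClearBand→Band G ($922M), Meridian→Band E ($770M), total $3317M.
VCG payment = (others' best without OrbitCom) − (others' welfare with OrbitCom) = 3317 − 3191 = $126M.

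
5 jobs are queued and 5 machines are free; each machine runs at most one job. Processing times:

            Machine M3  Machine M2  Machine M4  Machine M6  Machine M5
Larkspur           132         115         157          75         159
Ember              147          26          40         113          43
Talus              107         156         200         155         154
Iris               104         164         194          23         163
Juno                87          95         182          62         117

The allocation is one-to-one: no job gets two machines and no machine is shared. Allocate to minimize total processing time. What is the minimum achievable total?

Min total: 402 min

Optimal: Larkspur→Machine M2 (115 min), Ember→Machine M4 (40 min), Talus→Machine M3 (107 min), Iris→Machine M6 (23 min), Juno→Machine M5 (117 min) — total 115+40+107+23+117 = 402 min.
Min-entry greedy (repeatedly take the single cheapest remaining cell) gives 447 min, worse by 45.
Swapping Juno↔Iris (Juno→Machine M6 62 min, Iris→Machine M5 163 min) adds 85.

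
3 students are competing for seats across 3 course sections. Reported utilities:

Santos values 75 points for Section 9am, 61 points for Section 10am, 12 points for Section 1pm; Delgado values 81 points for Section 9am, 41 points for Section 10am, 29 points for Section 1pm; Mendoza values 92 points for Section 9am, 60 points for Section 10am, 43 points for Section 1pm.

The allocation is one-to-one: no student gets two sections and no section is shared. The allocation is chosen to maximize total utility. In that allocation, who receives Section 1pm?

Mendoza receives Section 1pm.

Optimal: Santos→Section 10am (61 points), Delgado→Section 9am (81 points), Mendoza→Section 1pm (43 points) — total 61+81+43 = 185 points.
Row-greedy (each student in turn takes its best remaining section) gives 159 points, worse by 26.
Swapping Mendoza↔Santos (Mendoza→Section 10am 60 points, Santos→Section 1pm 12 points) loses 32.
Checked against all permutations: 185 points is optimal.
Mendoza's own top section is Section 9am (92 points), but forcing Mendoza→Section 9am and reassigning the rest optimally gives only 182 points — worse by 3.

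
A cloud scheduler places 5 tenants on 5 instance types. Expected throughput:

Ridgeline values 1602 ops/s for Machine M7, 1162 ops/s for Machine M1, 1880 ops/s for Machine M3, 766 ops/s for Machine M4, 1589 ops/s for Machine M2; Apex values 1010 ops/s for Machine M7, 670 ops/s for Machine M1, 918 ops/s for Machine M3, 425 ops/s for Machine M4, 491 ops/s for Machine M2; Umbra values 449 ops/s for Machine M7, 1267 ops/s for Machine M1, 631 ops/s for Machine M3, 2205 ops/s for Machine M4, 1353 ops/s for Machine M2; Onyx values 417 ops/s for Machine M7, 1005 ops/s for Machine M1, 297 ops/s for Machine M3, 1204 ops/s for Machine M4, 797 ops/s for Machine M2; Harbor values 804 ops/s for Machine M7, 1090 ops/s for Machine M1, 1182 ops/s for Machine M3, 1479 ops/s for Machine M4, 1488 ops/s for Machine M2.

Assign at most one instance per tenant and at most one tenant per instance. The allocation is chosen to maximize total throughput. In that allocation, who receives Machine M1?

Optimal: Ridgeline→Machine M3 (1880 ops/s), Apex→Machine M7 (1010 ops/s), Umbra→Machine M4 (2205 ops/s), Onyx→Machine M1 (1005 ops/s), Harbor→Machine M2 (1488 ops/s) — total 1880+1010+2205+1005+1488 = 7588 ops/s.
Column-greedy (each instance in turn goes to its best remaining tenant) gives 5746 ops/s, worse by 1842.
Next-best assignment: Ridgeline→Machine M7, Apex→Machine M3, Umbra→Machine M4, Onyx→Machine M1, Harbor→Machine M2 = 7218 ops/s.
Swapping Onyx↔Apex (Onyx→Machine M7 417 ops/s, Apex→Machine M1 670 ops/s) loses 928.
Checked against all permutations: 7588 ops/s is optimal.
Onyx's own top instance is Machine M4 (1204 ops/s), but forcing Onyx→Machine M4 and reassigning the rest optimally gives only 6849 ops/s — worse by 739.

Onyx receives Machine M1.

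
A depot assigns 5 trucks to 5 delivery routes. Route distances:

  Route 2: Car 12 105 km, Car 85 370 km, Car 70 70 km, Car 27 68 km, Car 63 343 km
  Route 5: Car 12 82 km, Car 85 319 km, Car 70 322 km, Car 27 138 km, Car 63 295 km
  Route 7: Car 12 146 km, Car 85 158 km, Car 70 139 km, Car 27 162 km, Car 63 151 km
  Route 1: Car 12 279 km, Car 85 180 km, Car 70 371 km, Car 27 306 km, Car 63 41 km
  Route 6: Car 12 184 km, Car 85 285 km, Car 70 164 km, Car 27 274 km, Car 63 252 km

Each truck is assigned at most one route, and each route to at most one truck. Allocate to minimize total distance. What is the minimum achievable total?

Optimal: Car 12→Route 5 (82 km), Car 85→Route 7 (158 km), Car 70→Route 6 (164 km), Car 27→Route 2 (68 km), Car 63→Route 1 (41 km) — total 82+158+164+68+41 = 513 km.
Min-entry greedy (repeatedly take the single cheapest remaining cell) gives 615 km, worse by 102.
No other one-to-one assignment undercuts 513 km.

Minimum total: 513 km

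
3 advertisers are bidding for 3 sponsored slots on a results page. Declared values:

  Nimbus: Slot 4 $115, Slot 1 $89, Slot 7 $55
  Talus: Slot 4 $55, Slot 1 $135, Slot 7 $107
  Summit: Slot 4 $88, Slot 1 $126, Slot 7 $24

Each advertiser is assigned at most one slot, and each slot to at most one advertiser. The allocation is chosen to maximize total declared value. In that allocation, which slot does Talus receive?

Talus receives Slot 7.

Optimal: Nimbus→Slot 4 ($115), Talus→Slot 7 ($107), Summit→Slot 1 ($126) — total 115+107+126 = $348.
Column-greedy (each slot in turn goes to its best remaining advertiser) gives $274, worse by 74.
Every other assignment is strictly worse.
Talus's own top slot is Slot 1 ($135), but forcing Talus→Slot 1 and reassigning the rest optimally gives only $278 — worse by 70.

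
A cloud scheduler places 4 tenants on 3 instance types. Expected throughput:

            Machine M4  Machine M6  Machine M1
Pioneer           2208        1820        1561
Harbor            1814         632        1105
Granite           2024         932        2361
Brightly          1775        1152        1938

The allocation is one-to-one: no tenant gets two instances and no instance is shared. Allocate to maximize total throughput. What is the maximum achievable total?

Maximum total: 5995 ops/s

Optimal: Harbor→Machine M4 (1814 ops/s), Pioneer→Machine M6 (1820 ops/s), Granite→Machine M1 (2361 ops/s) — total 1814+1820+2361 = 5995 ops/s.
Row-greedy (each tenant in turn takes its best remaining instance) gives 4245 ops/s, worse by 1750.
Next-best assignment: Brightly→Machine M4, Pioneer→Machine M6, Granite→Machine M1 = 5956 ops/s.
No other one-to-one assignment exceeds 5995 ops/s.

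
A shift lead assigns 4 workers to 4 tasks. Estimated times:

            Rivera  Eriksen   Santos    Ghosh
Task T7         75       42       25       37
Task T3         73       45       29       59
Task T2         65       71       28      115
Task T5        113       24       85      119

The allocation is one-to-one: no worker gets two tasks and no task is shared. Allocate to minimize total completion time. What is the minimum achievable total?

Minimum total: 155 min

Optimal: Rivera→Task T2 (65 min), Eriksen→Task T5 (24 min), Santos→Task T3 (29 min), Ghosh→Task T7 (37 min) — total 65+24+29+37 = 155 min.
Row-greedy (each worker in turn takes its cheapest remaining task) gives 173 min, worse by 18.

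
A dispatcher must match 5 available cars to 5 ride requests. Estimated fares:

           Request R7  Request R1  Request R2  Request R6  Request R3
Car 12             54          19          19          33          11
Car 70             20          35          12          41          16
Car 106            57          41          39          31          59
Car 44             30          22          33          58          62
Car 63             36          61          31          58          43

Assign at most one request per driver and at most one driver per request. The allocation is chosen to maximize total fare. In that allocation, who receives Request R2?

Car 106 receives Request R2.

This is the linear assignment problem.
Optimal: Car 12→Request R7 ($54), Car 70→Request R6 ($41), Car 106→Request R2 ($39), Car 44→Request R3 ($62), Car 63→Request R1 ($61) — total 54+41+39+62+61 = $257.
Max-entry greedy (repeatedly take the single best remaining cell) gives $240, worse by 17.
Swapping Car 12↔Car 44 (Car 12→Request R3 $11, Car 44→Request R7 $30) loses 75.
Car 106's own top request is Request R3 ($59), but forcing Car 106→Request R3 and reassigning the rest optimally gives only $248 — worse by 9.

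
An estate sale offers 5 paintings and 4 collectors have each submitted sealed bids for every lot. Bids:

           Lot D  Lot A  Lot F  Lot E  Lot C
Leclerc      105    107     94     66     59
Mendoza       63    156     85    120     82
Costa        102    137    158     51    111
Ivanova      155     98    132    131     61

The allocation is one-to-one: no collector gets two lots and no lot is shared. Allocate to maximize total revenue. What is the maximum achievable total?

Maximum total: $550

This is a one-to-one assignment (maximum-weight bipartite matching).
Optimal: Leclerc→Lot D ($105), Mendoza→Lot A ($156), Costa→Lot F ($158), Ivanova→Lot E ($131) — total 105+156+158+131 = $550.
Column-greedy (each lot in turn goes to its best remaining collector) gives $535, worse by 15.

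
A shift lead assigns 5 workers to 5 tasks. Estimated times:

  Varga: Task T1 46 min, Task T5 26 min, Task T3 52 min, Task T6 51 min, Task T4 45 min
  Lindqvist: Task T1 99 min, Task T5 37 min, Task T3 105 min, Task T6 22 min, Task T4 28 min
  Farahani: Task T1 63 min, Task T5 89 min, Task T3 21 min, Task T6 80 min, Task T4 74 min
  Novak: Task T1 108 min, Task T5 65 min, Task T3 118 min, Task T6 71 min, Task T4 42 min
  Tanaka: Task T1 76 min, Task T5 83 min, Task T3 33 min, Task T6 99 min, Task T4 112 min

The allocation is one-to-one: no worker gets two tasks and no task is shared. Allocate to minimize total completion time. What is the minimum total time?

Optimal: Varga→Task T5 (26 min), Lindqvist→Task T6 (22 min), Farahani→Task T1 (63 min), Novak→Task T4 (42 min), Tanaka→Task T3 (33 min) — total 26+22+63+42+33 = 186 min.
Column-greedy (each task in turn goes to its cheapest remaining worker) gives 287 min, worse by 101.
Swapping Lindqvist↔Farahani (Lindqvist→Task T1 99 min, Farahani→Task T6 80 min) adds 94.

Minimum total: 186 min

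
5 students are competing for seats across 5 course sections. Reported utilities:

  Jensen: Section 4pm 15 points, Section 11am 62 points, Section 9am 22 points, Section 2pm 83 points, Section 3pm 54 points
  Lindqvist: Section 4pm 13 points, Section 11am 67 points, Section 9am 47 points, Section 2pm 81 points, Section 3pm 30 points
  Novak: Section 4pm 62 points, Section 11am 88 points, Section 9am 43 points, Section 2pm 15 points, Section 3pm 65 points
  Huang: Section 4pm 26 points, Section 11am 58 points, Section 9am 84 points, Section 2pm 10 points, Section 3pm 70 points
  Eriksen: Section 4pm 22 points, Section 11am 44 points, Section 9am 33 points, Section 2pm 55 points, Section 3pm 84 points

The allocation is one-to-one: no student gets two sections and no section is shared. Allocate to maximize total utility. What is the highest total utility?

Max total: 380 points

This is a one-to-one assignment (maximum-weight bipartite matching).
Optimal: Jensen→Section 2pm (83 points), Lindqvist→Section 11am (67 points), Novak→Section 4pm (62 points), Huang→Section 9am (84 points), Eriksen→Section 3pm (84 points) — total 83+67+62+84+84 = 380 points.
Row-greedy (each student in turn takes its best remaining section) gives 321 points, worse by 59.
No other one-to-one assignment exceeds 380 points.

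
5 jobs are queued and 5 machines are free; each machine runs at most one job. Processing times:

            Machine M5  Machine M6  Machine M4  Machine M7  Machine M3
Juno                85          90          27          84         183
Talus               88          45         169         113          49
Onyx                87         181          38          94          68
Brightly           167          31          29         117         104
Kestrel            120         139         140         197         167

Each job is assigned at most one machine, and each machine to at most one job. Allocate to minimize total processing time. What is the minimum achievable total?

Minimum total: 321 min

Optimal: Juno→Machine M4 (27 min), Talus→Machine M3 (49 min), Onyx→Machine M7 (94 min), Brightly→Machine M6 (31 min), Kestrel→Machine M5 (120 min) — total 27+49+94+31+120 = 321 min.
Row-greedy (each job in turn takes its cheapest remaining machine) gives 377 min, worse by 56.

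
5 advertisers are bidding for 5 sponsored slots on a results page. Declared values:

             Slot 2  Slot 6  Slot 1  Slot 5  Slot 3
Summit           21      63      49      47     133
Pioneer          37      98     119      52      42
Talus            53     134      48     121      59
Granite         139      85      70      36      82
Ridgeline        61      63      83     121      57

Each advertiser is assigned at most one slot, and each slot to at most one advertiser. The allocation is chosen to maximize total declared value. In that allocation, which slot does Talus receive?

Optimal: Summit→Slot 3 ($133), Pioneer→Slot 1 ($119), Talus→Slot 6 ($134), Granite→Slot 2 ($139), Ridgeline→Slot 5 ($121) — total 133+119+134+139+121 = $646.
Swapping Summit↔Ridgeline (Summit→Slot 5 $47, Ridgeline→Slot 3 $57) loses 150.

Talus receives Slot 6.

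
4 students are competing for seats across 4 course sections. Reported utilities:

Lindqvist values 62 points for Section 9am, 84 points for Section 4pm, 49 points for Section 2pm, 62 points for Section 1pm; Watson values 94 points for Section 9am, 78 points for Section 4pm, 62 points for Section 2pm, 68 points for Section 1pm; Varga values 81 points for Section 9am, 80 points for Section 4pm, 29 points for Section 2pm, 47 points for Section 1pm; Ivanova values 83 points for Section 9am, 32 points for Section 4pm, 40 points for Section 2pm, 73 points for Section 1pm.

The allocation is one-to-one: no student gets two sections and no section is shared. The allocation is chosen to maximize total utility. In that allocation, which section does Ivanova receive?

This is the linear assignment problem.
Optimal: Lindqvist→Section 4pm (84 points), Watson→Section 2pm (62 points), Varga→Section 9am (81 points), Ivanova→Section 1pm (73 points) — total 84+62+81+73 = 300 points.
Column-greedy (each section in turn goes to its best remaining student) gives 265 points, worse by 35.
Next-best assignment: Lindqvist→Section 2pm, Watson→Section 9am, Varga→Section 4pm, Ivanova→Section 1pm = 296 points.
No other one-to-one assignment exceeds 300 points.
Ivanova's own top section is Section 9am (83 points), but forcing Ivanova→Section 9am and reassigning the rest optimally gives only 287 points — worse by 13.

Ivanova receives Section 1pm.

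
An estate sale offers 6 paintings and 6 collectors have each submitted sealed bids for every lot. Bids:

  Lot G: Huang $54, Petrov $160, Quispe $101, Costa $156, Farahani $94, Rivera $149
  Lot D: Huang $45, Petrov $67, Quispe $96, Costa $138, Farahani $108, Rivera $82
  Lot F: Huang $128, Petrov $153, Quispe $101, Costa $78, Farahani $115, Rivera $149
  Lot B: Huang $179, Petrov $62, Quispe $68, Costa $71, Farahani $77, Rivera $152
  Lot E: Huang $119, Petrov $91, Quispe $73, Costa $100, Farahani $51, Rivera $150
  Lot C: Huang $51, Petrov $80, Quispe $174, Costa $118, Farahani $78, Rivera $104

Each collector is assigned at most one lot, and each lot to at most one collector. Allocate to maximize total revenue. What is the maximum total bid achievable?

Optimal: Huang→Lot B ($179), Petrov→Lot F ($153), Quispe→Lot C ($174), Costa→Lot G ($156), Farahani→Lot D ($108), Rivera→Lot E ($150) — total 179+153+174+156+108+150 = $920.
Column-greedy (each lot in turn goes to its best remaining collector) gives $777, worse by 143.
Next-best assignment: Huang→Lot B, Petrov→Lot G, Quispe→Lot C, Costa→Lot D, Farahani→Lot F, Rivera→Lot E = $916.
Swapping Farahani↔Quispe (Farahani→Lot C $78, Quispe→Lot D $96) loses 108.

Max total: $920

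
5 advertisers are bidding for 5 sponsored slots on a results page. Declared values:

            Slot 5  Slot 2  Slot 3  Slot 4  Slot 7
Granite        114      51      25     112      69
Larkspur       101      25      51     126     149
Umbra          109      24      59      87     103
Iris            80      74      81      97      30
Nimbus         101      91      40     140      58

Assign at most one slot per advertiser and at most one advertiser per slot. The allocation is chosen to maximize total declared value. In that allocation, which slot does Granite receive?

Treat this as an assignment problem: match each advertiser to one slot.
Optimal: Granite→Slot 4 ($112), Larkspur→Slot 7 ($149), Umbra→Slot 5 ($109), Iris→Slot 3 ($81), Nimbus→Slot 2 ($91) — total 112+149+109+81+91 = $542.
Next-best assignment: Granite→Slot 5, Larkspur→Slot 7, Umbra→Slot 3, Iris→Slot 2, Nimbus→Slot 4 = $536.
Swapping Larkspur↔Iris (Larkspur→Slot 3 $51, Iris→Slot 7 $30) loses 149.
No other one-to-one assignment exceeds $542.
Granite's own top slot is Slot 5 ($114), but forcing Granite→Slot 5 and reassigning the rest optimally gives only $536 — worse by 6.

Granite receives Slot 4.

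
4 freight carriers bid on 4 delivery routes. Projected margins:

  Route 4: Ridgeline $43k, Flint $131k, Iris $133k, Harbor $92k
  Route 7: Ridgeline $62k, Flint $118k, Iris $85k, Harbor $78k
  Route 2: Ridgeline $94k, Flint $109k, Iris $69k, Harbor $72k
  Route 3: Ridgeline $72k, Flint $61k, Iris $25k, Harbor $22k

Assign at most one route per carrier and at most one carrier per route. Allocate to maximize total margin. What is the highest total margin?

Optimal: Ridgeline→Route 3 ($72k), Flint→Route 7 ($118k), Iris→Route 4 ($133k), Harbor→Route 2 ($72k) — total 72+118+133+72 = $395k.
Max-entry greedy (repeatedly take the single best remaining cell) gives $367k, worse by 28.
Every other assignment is strictly worse.

Maximum total: $395k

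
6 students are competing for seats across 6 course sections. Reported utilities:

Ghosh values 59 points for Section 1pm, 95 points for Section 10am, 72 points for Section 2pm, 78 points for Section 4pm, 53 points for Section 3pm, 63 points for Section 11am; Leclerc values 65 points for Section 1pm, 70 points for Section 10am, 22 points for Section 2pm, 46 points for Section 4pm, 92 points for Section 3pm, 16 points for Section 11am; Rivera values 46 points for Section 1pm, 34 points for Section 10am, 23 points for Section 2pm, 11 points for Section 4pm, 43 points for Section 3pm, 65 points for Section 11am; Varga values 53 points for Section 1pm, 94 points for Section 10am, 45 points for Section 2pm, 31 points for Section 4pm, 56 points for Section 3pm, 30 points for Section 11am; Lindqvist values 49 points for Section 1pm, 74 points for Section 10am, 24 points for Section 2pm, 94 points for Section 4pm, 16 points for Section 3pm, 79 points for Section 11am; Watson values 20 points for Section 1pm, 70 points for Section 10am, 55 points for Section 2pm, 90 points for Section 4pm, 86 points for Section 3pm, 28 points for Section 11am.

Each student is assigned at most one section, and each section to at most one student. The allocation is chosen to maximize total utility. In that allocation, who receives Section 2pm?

Ghosh receives Section 2pm.

Optimal: Ghosh→Section 2pm (72 points), Leclerc→Section 1pm (65 points), Rivera→Section 11am (65 points), Varga→Section 10am (94 points), Lindqvist→Section 4pm (94 points), Watson→Section 3pm (86 points) — total 72+65+65+94+94+86 = 476 points.
Row-greedy (each student in turn takes its best remaining section) gives 454 points, worse by 22.
Swapping Lindqvist↔Rivera (Lindqvist→Section 11am 79 points, Rivera→Section 4pm 11 points) loses 69.
No other one-to-one assignment exceeds 476 points.
Ghosh's own top section is Section 10am (95 points), but forcing Ghosh→Section 10am and reassigning the rest optimally gives only 454 points — worse by 22.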